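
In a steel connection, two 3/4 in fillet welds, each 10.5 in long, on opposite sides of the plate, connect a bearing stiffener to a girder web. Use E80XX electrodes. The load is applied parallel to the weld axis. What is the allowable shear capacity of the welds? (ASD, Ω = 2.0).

E80XX → F_EXX = 80 ksi.
Effective throat t_e = 0.707 × 0.75 = 0.5302 in.
Total length L = 21 in; A_we = 0.5302 × 21 = 11.14 in².
F_nw = 0.6 F_EXX = 0.6 × 80 = 48 ksi.
R_n = 48 × 11.14 = 534.5 kip; R_n/Ω = 534.5/2.0 = 267.2 kip.

R_n/Ω ≈ 267 kip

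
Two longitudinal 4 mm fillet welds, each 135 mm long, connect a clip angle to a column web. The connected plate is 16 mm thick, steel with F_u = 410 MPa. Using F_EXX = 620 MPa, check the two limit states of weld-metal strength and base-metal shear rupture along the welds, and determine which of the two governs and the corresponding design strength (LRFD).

φR_n ≈ 213 kN (weld metal governs)

t_e = 0.707 × 4 = 2.828 mm; L = 270 mm.
Weld metal: φR_n = 0.75 × 0.6 × 620 × 2.828 × 270 × 10⁻³ = 213 kN.
Base metal (shear rupture): φR_n = 0.75 × 0.6 × 410 × 16 × 270 × 10⁻³ = 797 kN.
Governing: weld metal.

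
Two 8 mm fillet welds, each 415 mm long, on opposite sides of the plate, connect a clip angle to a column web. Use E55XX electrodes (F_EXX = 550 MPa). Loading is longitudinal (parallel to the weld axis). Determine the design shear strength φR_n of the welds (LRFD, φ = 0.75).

φR_n ≈ 1160 kN

Effective throat t_e = 0.707 × 8 = 5.656 mm.
Total length L = 830 mm; A_we = 5.656 × 830 = 4694 mm².
F_nw = 0.6 F_EXX = 0.6 × 550 = 330 MPa.
φR_n = 0.75 × 330 × 4694 × 10⁻³ = 1162 kN.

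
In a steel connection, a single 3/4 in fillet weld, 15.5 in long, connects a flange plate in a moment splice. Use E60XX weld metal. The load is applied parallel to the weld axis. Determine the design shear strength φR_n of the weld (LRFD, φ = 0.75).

φR_n ≈ 222 kip

E60XX → F_EXX = 60 ksi.
Effective throat t_e = 0.707 × 0.75 = 0.5302 in.
Total length L = 15.5 in; A_we = 0.5302 × 15.5 = 8.219 in².
F_nw = 0.6 F_EXX = 0.6 × 60 = 36 ksi.
φR_n = 0.75 × 36 × 8.219 = 221.9 kip.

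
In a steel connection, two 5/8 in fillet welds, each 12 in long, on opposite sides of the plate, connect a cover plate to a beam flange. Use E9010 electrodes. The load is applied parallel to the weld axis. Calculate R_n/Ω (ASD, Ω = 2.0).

R_n/Ω ≈ 286 kip

E90XX → F_EXX = 90 ksi.
Effective throat t_e = 0.707 × 0.625 = 0.4419 in.
Total length L = 24 in; A_we = 0.4419 × 24 = 10.6 in².
F_nw = 0.6 F_EXX = 0.6 × 90 = 54 ksi.
R_n = 54 × 10.6 = 572.7 kip; R_n/Ω = 572.7/2.0 = 286.3 kip.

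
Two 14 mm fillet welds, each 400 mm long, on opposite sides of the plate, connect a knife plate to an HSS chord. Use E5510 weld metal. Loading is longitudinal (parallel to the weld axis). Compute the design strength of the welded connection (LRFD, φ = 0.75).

φR_n ≈ 1960 kN

E55XX → F_EXX = 550 MPa.
Effective throat t_e = 0.707 × 14 = 9.898 mm.
Total length L = 800 mm; A_we = 9.898 × 800 = 7918 mm².
F_nw = 0.6 F_EXX = 0.6 × 550 = 330 MPa.
φR_n = 0.75 × 330 × 7918 × 10⁻³ = 1960 kN.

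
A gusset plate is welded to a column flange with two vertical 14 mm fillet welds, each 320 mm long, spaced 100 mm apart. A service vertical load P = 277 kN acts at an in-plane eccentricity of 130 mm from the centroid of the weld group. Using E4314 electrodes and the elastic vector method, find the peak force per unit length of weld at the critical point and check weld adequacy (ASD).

E43XX → F_EXX = 430 MPa.
Total weld length L_w = 640 mm. Treat welds as unit-width lines.
Polar moment about centroid: J = 2[d³/12 + d(b/2)²] = 2[320³/12 + 320×50²] = 7061000 mm³.
Direct shear f_v = P/L_w = 277×10³ / 640 = 432.8 N/mm (vertical).
Torsion M = P·e = 277×10³ × 130 = 36010000 N·mm.
Critical point at (x, y) = (50, 160) from centroid. f_tx = M·y/J = 815.9 N/mm; f_ty = M·x/J = 255 N/mm.
Resultant f_max = √[f_tx² + (f_v + f_ty)²] = √[815.9² + (432.8 + 255)²] = 1067 N/mm.
Capacity per unit length: r_n/Ω = (1/2.0) × 0.6 × 430 × (0.707 × 14) = 1277 N/mm.
1067 ≤ 1277 → adequate.

f_max ≈ 1070 N/mm; adequate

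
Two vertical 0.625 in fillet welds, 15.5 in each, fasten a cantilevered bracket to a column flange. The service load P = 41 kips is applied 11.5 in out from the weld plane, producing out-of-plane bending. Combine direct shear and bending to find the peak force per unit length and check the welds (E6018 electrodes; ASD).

f_max ≈ 6.03 kip/in; adequate

E60XX → F_EXX = 60 ksi.
L_w = 2 × 15.5 = 31 in; section modulus (unit throat) S = 2 × L²/6 = 80.08 in².
Direct shear f_v = P/L_w = 41/31 = 1.323 kip/in.
Moment M = P × e = 41 × 11.5 = 471.5 kip·in; bending f_b = M/S = 5.888 kip/in.
f_max = √(f_v² + f_b²) = √(1.323² + 5.888²) = 6.034 kip/in.
r_n/Ω = (1/2.0) × 0.6 × 60 × (0.707 × 0.625) = 7.954 kip/in → adequate.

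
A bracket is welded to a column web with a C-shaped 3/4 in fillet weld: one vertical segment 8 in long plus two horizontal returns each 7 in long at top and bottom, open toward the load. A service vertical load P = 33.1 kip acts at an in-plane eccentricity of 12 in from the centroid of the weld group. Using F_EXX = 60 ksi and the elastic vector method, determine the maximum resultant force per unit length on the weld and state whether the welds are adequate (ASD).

f_max ≈ 7.62 kip/in; adequate

Total weld length L_w = 22 in. Treat welds as unit-width lines.
Centroid: x̄ = 2×7×3.5 / 22 = 2.227 in from the vertical weld.
Polar moment about centroid: J = I_x + I_y = [8³/12 + 2×7×4²] + [8×2.227² + 2(7³/12 + 7×1.273²)] = 386.2 in³.
Direct shear f_v = P/L_w = 33.1 / 22 = 1.505 kip/in (vertical).
Torsion M = P·e = 33.1 × 12 = 397.2 kip·in.
Critical point at (x, y) = (4.773, 4) from centroid. f_tx = M·y/J = 4.114 kip/in; f_ty = M·x/J = 4.909 kip/in.
Resultant f_max = √[f_tx² + (f_v + f_ty)²] = √[4.114² + (1.505 + 4.909)²] = 7.619 kip/in.
Capacity per unit length: r_n/Ω = (1/2.0) × 0.6 × 60 × (0.707 × 0.75) = 9.544 kip/in.
7.619 ≤ 9.544 → adequate.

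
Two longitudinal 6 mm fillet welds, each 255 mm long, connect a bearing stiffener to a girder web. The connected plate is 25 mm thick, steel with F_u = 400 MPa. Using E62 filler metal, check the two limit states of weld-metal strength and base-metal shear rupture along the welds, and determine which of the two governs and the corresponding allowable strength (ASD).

E62XX → F_EXX = 620 MPa.
t_e = 0.707 × 6 = 4.242 mm; L = 510 mm.
Weld metal: R_n/Ω = (1/2.0) × 0.6 × 620 × 4.242 × 510 × 10⁻³ = 402.4 kN.
Base metal (shear rupture): R_n/Ω = (1/2.0) × 0.6 × 400 × 25 × 510 × 10⁻³ = 1530 kN.
Governing: weld metal.

R_n/Ω ≈ 402 kN (weld metal governs)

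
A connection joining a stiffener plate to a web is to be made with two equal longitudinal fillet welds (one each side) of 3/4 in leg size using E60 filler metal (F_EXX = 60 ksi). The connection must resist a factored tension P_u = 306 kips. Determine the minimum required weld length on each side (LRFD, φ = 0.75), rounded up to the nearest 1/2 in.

Throat t_e = 0.707 × 0.75 = 0.5302 in.
φr_n = 0.75 × 0.6 × 60 × 0.5302 = 14.32 kips/in.
L_req = P_u / φr_n = 306 / 14.32 = 21.37 in total.
Per side: 21.37 / 2 = 10.69 in.
Round up → use L = 11 in on each side.

L = 11 in on each side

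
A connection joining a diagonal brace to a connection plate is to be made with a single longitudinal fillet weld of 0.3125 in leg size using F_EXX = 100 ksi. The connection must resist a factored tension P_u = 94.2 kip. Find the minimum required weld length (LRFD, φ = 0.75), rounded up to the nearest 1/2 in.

Throat t_e = 0.707 × 0.3125 = 0.2209 in.
φr_n = 0.75 × 0.6 × 100 × 0.2209 = 9.942 kip/in.
L_req = P_u / φr_n = 94.2 / 9.942 = 9.475 in total.
Round up → use L = 9.5 in.

L = 9.5 in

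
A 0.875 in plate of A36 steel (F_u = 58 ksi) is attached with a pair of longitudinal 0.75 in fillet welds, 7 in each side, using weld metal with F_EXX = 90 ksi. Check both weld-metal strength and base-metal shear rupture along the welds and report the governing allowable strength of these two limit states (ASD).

R_n/Ω ≈ 200 kips (weld metal governs)

t_e = 0.707 × 0.75 = 0.5302 in; L = 14 in.
Weld metal: R_n/Ω = (1/2.0) × 0.6 × 90 × 0.5302 × 14 = 200.4 kips.
Base metal (shear rupture): R_n/Ω = (1/2.0) × 0.6 × 58 × 0.875 × 14 = 213.1 kips.
Governing: weld metal.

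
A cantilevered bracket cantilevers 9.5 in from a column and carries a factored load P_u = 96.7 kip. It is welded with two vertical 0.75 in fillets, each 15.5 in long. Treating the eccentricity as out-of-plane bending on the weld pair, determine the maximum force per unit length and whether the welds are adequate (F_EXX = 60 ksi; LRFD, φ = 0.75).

f_max ≈ 11.9 kip/in; adequate

L_w = 2 × 15.5 = 31 in; section modulus (unit throat) S = 2 × L²/6 = 80.08 in².
Direct shear f_v = P/L_w = 96.7/31 = 3.119 kip/in.
Moment M = P × e = 96.7 × 9.5 = 918.65 kip·in; bending f_b = M/S = 11.47 kip/in.
f_max = √(f_v² + f_b²) = √(3.119² + 11.47²) = 11.89 kip/in.
φr_n = 0.75 × 0.6 × 60 × (0.707 × 0.75) = 14.32 kip/in → adequate.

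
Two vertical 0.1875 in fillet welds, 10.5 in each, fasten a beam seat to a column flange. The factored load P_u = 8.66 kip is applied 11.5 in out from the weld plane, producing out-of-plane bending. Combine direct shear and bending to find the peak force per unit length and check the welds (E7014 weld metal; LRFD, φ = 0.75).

f_max ≈ 2.74 kip/in; adequate

E70XX → F_EXX = 70 ksi.
L_w = 2 × 10.5 = 21 in; section modulus (unit throat) S = 2 × L²/6 = 36.75 in².
Direct shear f_v = P/L_w = 8.66/21 = 0.4124 kip/in.
Moment M = P × e = 8.66 × 11.5 = 99.59 kip·in; bending f_b = M/S = 2.71 kip/in.
f_max = √(f_v² + f_b²) = √(0.4124² + 2.71²) = 2.741 kip/in.
φr_n = 0.75 × 0.6 × 70 × (0.707 × 0.1875) = 4.176 kip/in → adequate.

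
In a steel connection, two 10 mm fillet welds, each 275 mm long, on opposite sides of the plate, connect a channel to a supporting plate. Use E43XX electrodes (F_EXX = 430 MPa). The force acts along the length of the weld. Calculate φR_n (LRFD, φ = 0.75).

φR_n ≈ 752 kN

Effective throat t_e = 0.707 × 10 = 7.07 mm.
Total length L = 550 mm; A_we = 7.07 × 550 = 3888 mm².
F_nw = 0.6 F_EXX = 0.6 × 430 = 258 MPa.
φR_n = 0.75 × 258 × 3888 × 10⁻³ = 752.4 kN.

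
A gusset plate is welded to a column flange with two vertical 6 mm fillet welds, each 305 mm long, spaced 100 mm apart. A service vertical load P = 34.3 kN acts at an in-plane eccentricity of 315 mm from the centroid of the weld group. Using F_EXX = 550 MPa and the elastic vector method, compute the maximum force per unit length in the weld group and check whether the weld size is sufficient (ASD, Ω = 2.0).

Total weld length L_w = 610 mm. Treat welds as unit-width lines.
Polar moment about centroid: J = 2[d³/12 + d(b/2)²] = 2[305³/12 + 305×50²] = 6254000 mm³.
Direct shear f_v = P/L_w = 34.3×10³ / 610 = 56.23 N/mm (vertical).
Torsion M = P·e = 34.3×10³ × 315 = 10804000 N·mm.
Critical point at (x, y) = (50, 152.5) from centroid. f_tx = M·y/J = 263.5 N/mm; f_ty = M·x/J = 86.38 N/mm.
Resultant f_max = √[f_tx² + (f_v + f_ty)²] = √[263.5² + (56.23 + 86.38)²] = 299.6 N/mm.
Capacity per unit length: r_n/Ω = (1/2.0) × 0.6 × 550 × (0.707 × 6) = 699.9 N/mm.
299.6 ≤ 699.9 → adequate.

f_max ≈ 300 N/mm; adequate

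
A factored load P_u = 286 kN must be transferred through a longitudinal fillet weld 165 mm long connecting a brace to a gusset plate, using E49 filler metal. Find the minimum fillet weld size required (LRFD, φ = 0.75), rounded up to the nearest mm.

w = 12 mm

E49XX → F_EXX = 490 MPa.
Total weld length L = 165 mm.
Required throat t_e = P_u / (φ × 0.6 F_EXX × L) = 286 / (0.75 × 0.6 × 490 × 165 × 10⁻³) = 7.861 mm.
Required leg w = t_e / 0.707 = 11.12 mm → use 12 mm.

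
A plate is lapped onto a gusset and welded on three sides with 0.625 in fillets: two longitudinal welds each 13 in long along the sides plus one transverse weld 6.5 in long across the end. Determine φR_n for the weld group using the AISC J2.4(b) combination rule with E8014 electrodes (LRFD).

E80XX → F_EXX = 80 ksi.
t_e = 0.707 × 0.625 = 0.4419 in.
R_nwl = 0.6 × 80 × 0.4419 × 26 = 551.5 kip (longitudinal, 2 welds).
R_nwt = 0.6 × 80 × 0.4419 × 6.5 = 137.9 kip (transverse, base value).
(i) R_nwl + R_nwt = 689.3 kip; (ii) 0.85 R_nwl + 1.5 R_nwt = 675.5 kip.
R_n = max = 689.3 kip [governs: (i)]; φR_n = 517 kip.

φR_n ≈ 517 kip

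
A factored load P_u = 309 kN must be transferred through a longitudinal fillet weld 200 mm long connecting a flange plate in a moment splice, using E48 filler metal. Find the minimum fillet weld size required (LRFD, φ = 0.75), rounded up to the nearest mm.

w = 11 mm

E48XX → F_EXX = 480 MPa.
Total weld length L = 200 mm.
Required throat t_e = P_u / (φ × 0.6 F_EXX × L) = 309 / (0.75 × 0.6 × 480 × 200 × 10⁻³) = 7.153 mm.
Required leg w = t_e / 0.707 = 10.12 mm → use 11 mm.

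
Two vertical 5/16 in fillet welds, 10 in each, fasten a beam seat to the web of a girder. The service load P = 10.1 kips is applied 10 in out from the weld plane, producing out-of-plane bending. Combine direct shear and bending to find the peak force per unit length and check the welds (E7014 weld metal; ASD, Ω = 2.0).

E70XX → F_EXX = 70 ksi.
L_w = 2 × 10 = 20 in; section modulus (unit throat) S = 2 × L²/6 = 33.33 in².
Direct shear f_v = P/L_w = 10.1/20 = 0.505 kip/in.
Moment M = P × e = 10.1 × 10 = 101 kip·in; bending f_b = M/S = 3.03 kip/in.
f_max = √(f_v² + f_b²) = √(0.505² + 3.03²) = 3.072 kip/in.
r_n/Ω = (1/2.0) × 0.6 × 70 × (0.707 × 0.3125) = 4.64 kip/in → adequate.

f_max ≈ 3.07 kip/in; adequate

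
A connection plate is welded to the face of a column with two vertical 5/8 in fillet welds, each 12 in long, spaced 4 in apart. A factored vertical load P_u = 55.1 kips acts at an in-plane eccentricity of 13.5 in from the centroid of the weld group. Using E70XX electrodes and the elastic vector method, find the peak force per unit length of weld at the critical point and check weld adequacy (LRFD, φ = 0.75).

E70XX → F_EXX = 70 ksi.
Total weld length L_w = 24 in. Treat welds as unit-width lines.
Polar moment about centroid: J = 2[d³/12 + d(b/2)²] = 2[12³/12 + 12×2²] = 384 in³.
Direct shear f_v = P/L_w = 55.1 / 24 = 2.296 kip/in (vertical).
Torsion M = P·e = 55.1 × 13.5 = 743.85 kip·in.
Critical point at (x, y) = (2, 6) from centroid. f_tx = M·y/J = 11.62 kip/in; f_ty = M·x/J = 3.874 kip/in.
Resultant f_max = √[f_tx² + (f_v + f_ty)²] = √[11.62² + (2.296 + 3.874)²] = 13.16 kip/in.
Capacity per unit length: φr_n = 0.75 × 0.6 × 70 × (0.707 × 0.625) = 13.92 kip/in.
13.16 ≤ 13.92 → adequate.

f_max ≈ 13.2 kip/in; adequate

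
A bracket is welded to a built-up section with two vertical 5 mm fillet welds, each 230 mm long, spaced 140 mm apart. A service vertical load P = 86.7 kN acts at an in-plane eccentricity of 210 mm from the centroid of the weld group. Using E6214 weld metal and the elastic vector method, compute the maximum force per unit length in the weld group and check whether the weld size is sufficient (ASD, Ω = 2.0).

E62XX → F_EXX = 620 MPa.
Total weld length L_w = 460 mm. Treat welds as unit-width lines.
Polar moment about centroid: J = 2[d³/12 + d(b/2)²] = 2[230³/12 + 230×70²] = 4282000 mm³.
Direct shear f_v = P/L_w = 86.7×10³ / 460 = 188.5 N/mm (vertical).
Torsion M = P·e = 86.7×10³ × 210 = 18207000 N·mm.
Critical point at (x, y) = (70, 115) from centroid. f_tx = M·y/J = 489 N/mm; f_ty = M·x/J = 297.7 N/mm.
Resultant f_max = √[f_tx² + (f_v + f_ty)²] = √[489² + (188.5 + 297.7)²] = 689.5 N/mm.
Capacity per unit length: r_n/Ω = (1/2.0) × 0.6 × 620 × (0.707 × 5) = 657.5 N/mm.
689.5 > 657.5 → NOT adequate.

f_max ≈ 690 N/mm; NOT adequate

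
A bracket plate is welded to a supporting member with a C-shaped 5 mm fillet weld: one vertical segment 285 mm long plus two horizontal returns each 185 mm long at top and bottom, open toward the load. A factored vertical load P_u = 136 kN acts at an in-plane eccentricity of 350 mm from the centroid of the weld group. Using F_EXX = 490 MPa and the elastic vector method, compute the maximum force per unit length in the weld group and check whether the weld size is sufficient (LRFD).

f_max ≈ 935 N/mm; NOT adequate

Total weld length L_w = 655 mm. Treat welds as unit-width lines.
Centroid: x̄ = 2×185×92.5 / 655 = 52.25 mm from the vertical weld.
Polar moment about centroid: J = I_x + I_y = [285³/12 + 2×185×142.5²] + [285×52.25² + 2(185³/12 + 185×40.25²)] = 11880000 mm³.
Direct shear f_v = P/L_w = 136×10³ / 655 = 207.6 N/mm (vertical).
Torsion M = P·e = 136×10³ × 350 = 47600000 N·mm.
Critical point at (x, y) = (132.7, 142.5) from centroid. f_tx = M·y/J = 571.2 N/mm; f_ty = M·x/J = 532.1 N/mm.
Resultant f_max = √[f_tx² + (f_v + f_ty)²] = √[571.2² + (207.6 + 532.1)²] = 934.6 N/mm.
Capacity per unit length: φr_n = 0.75 × 0.6 × 490 × (0.707 × 5) = 779.5 N/mm.
934.6 > 779.5 → NOT adequate.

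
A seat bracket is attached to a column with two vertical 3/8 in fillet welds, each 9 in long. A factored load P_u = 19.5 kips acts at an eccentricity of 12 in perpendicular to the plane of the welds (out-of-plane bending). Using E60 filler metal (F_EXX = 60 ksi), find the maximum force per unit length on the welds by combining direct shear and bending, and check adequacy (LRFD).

f_max ≈ 8.73 kip/in; NOT adequate

L_w = 2 × 9 = 18 in; section modulus (unit throat) S = 2 × L²/6 = 27 in².
Direct shear f_v = P/L_w = 19.5/18 = 1.083 kip/in.
Moment M = P × e = 19.5 × 12 = 234 kip·in; bending f_b = M/S = 8.667 kip/in.
f_max = √(f_v² + f_b²) = √(1.083² + 8.667²) = 8.734 kip/in.
φr_n = 0.75 × 0.6 × 60 × (0.707 × 0.375) = 7.158 kip/in → NOT adequate.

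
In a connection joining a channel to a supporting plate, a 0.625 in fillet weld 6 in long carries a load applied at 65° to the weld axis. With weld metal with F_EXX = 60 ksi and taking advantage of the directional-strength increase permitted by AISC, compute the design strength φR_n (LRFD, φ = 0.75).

φR_n ≈ 102 kip

t_e = 0.707 × 0.625 = 0.4419 in; A_we = 0.4419 × 6 = 2.651 in².
Directional factor: 1.0 + 0.5 sin^1.5(65°) = 1.431.
F_nw = 0.6 × 60 × 1.431 = 51.53 ksi.
φR_n = 0.75 × 51.53 × 2.651 = 102.5 kip.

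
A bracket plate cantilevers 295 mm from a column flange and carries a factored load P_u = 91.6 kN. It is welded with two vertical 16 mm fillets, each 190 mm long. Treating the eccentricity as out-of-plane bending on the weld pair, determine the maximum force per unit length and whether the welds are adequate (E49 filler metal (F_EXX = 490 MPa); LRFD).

L_w = 2 × 190 = 380 mm; section modulus (unit throat) S = 2 × L²/6 = 12030 mm².
Direct shear f_v = P/L_w = 91.6×10³/380 = 241.1 N/mm.
Moment M = P × e = 91.6×10³ × 295 = 27022000 N·mm; bending f_b = M/S = 2246 N/mm.
f_max = √(f_v² + f_b²) = √(241.1² + 2246²) = 2258 N/mm.
φr_n = 0.75 × 0.6 × 490 × (0.707 × 16) = 2494 N/mm → adequate.

f_max ≈ 2260 N/mm; adequate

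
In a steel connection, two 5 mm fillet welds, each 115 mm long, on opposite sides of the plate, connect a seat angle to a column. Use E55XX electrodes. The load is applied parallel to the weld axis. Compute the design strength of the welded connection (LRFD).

φR_n ≈ 201 kN

E55XX → F_EXX = 550 MPa.
Effective throat t_e = 0.707 × 5 = 3.535 mm.
Total length L = 230 mm; A_we = 3.535 × 230 = 813 mm².
F_nw = 0.6 F_EXX = 0.6 × 550 = 330 MPa.
φR_n = 0.75 × 330 × 813 × 10⁻³ = 201.2 kN.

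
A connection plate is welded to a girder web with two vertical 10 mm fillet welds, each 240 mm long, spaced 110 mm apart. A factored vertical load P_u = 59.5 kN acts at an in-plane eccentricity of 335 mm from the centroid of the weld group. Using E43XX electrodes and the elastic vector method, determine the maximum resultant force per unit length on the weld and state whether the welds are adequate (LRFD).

f_max ≈ 761 N/mm; adequate

E43XX → F_EXX = 430 MPa.
Total weld length L_w = 480 mm. Treat welds as unit-width lines.
Polar moment about centroid: J = 2[d³/12 + d(b/2)²] = 2[240³/12 + 240×55²] = 3756000 mm³.
Direct shear f_v = P/L_w = 59.5×10³ / 480 = 124 N/mm (vertical).
Torsion M = P·e = 59.5×10³ × 335 = 19932000 N·mm.
Critical point at (x, y) = (55, 120) from centroid. f_tx = M·y/J = 636.8 N/mm; f_ty = M·x/J = 291.9 N/mm.
Resultant f_max = √[f_tx² + (f_v + f_ty)²] = √[636.8² + (124 + 291.9)²] = 760.6 N/mm.
Capacity per unit length: φr_n = 0.75 × 0.6 × 430 × (0.707 × 10) = 1368 N/mm.
760.6 ≤ 1368 → adequate.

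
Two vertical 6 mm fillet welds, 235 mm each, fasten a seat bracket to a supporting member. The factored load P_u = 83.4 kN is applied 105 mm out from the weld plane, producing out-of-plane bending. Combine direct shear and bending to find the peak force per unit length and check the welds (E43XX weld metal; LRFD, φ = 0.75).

E43XX → F_EXX = 430 MPa.
L_w = 2 × 235 = 470 mm; section modulus (unit throat) S = 2 × L²/6 = 18410 mm².
Direct shear f_v = P/L_w = 83.4×10³/470 = 177.4 N/mm.
Moment M = P × e = 83.4×10³ × 105 = 8757000 N·mm; bending f_b = M/S = 475.7 N/mm.
f_max = √(f_v² + f_b²) = √(177.4² + 475.7²) = 507.7 N/mm.
φr_n = 0.75 × 0.6 × 430 × (0.707 × 6) = 820.8 N/mm → adequate.

f_max ≈ 508 N/mm; adequate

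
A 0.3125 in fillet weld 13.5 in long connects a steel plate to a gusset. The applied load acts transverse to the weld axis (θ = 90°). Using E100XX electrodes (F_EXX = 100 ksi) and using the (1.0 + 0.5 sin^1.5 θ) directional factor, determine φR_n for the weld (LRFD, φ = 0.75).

t_e = 0.707 × 0.3125 = 0.2209 in; A_we = 0.2209 × 13.5 = 2.983 in².
Directional factor: 1.0 + 0.5 sin^1.5(90°) = 1.5.
F_nw = 0.6 × 100 × 1.5 = 90 ksi.
φR_n = 0.75 × 90 × 2.983 = 201.3 kips.

φR_n ≈ 201 kips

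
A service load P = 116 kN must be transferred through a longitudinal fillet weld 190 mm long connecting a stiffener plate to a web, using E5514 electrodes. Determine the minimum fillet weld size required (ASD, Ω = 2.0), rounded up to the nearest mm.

w = 6 mm

E55XX → F_EXX = 550 MPa.
Total weld length L = 190 mm.
Required throat t_e = P × Ω / (0.6 F_EXX × L) = 116 × 2.0 / (0.6 × 550 × 190 × 10⁻³) = 3.7 mm.
Required leg w = t_e / 0.707 = 5.234 mm → use 6 mm.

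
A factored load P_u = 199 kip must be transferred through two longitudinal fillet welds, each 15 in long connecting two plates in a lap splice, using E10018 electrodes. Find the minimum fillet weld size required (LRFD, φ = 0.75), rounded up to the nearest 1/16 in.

E100XX → F_EXX = 100 ksi.
Total weld length L = 30 in.
Required throat t_e = P_u / (φ × 0.6 F_EXX × L) = 199 / (0.75 × 0.6 × 100 × 30) = 0.1474 in.
Required leg w = t_e / 0.707 = 0.2085 in → use 1/4 in.

w = 1/4 in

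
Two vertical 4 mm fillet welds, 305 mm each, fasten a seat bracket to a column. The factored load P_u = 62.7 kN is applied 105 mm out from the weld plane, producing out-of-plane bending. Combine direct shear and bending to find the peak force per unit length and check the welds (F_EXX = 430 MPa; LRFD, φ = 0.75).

f_max ≈ 236 N/mm; adequate

L_w = 2 × 305 = 610 mm; section modulus (unit throat) S = 2 × L²/6 = 31010 mm².
Direct shear f_v = P/L_w = 62.7×10³/610 = 102.8 N/mm.
Moment M = P × e = 62.7×10³ × 105 = 6583500 N·mm; bending f_b = M/S = 212.3 N/mm.
f_max = √(f_v² + f_b²) = √(102.8² + 212.3²) = 235.9 N/mm.
φr_n = 0.75 × 0.6 × 430 × (0.707 × 4) = 547.2 N/mm → adequate.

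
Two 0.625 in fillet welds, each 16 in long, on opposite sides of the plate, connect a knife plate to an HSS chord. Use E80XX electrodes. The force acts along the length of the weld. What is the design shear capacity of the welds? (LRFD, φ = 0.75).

φR_n ≈ 509 kip

E80XX → F_EXX = 80 ksi.
Effective throat t_e = 0.707 × 0.625 = 0.4419 in.
Total length L = 32 in; A_we = 0.4419 × 32 = 14.14 in².
F_nw = 0.6 F_EXX = 0.6 × 80 = 48 ksi.
φR_n = 0.75 × 48 × 14.14 = 509 kip.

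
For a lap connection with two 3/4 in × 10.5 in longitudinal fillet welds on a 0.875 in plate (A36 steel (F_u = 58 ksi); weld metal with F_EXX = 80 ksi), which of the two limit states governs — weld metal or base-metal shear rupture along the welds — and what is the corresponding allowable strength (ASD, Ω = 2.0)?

R_n/Ω ≈ 267 kip (weld metal governs)

t_e = 0.707 × 0.75 = 0.5302 in; L = 21 in.
Weld metal: R_n/Ω = (1/2.0) × 0.6 × 80 × 0.5302 × 21 = 267.2 kip.
Base metal (shear rupture): R_n/Ω = (1/2.0) × 0.6 × 58 × 0.875 × 21 = 319.7 kip.
Governing: weld metal.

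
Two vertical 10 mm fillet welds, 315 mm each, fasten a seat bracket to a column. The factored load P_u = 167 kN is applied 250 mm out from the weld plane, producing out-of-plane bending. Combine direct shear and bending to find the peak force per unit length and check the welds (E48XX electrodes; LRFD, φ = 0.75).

E48XX → F_EXX = 480 MPa.
L_w = 2 × 315 = 630 mm; section modulus (unit throat) S = 2 × L²/6 = 33080 mm².
Direct shear f_v = P/L_w = 167×10³/630 = 265.1 N/mm.
Moment M = P × e = 167×10³ × 250 = 41750000 N·mm; bending f_b = M/S = 1262 N/mm.
f_max = √(f_v² + f_b²) = √(265.1² + 1262²) = 1290 N/mm.
φr_n = 0.75 × 0.6 × 480 × (0.707 × 10) = 1527 N/mm → adequate.

f_max ≈ 1290 N/mm; adequate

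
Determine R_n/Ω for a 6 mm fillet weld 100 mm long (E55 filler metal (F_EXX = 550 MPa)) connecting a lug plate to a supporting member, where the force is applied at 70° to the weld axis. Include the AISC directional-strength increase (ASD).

t_e = 0.707 × 6 = 4.242 mm; A_we = 4.242 × 100 = 424.2 mm².
Directional factor: 1.0 + 0.5 sin^1.5(70°) = 1.455.
F_nw = 0.6 × 550 × 1.455 = 480.3 MPa.
R_n/Ω = (480.3 × 424.2) / 2.0 × 10⁻³ = 101.9 kN.

R_n/Ω ≈ 102 kN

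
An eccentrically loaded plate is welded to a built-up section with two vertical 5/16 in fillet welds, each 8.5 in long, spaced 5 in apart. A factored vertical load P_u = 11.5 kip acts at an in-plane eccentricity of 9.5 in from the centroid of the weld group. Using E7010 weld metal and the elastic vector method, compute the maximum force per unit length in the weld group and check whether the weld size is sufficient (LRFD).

E70XX → F_EXX = 70 ksi.
Total weld length L_w = 17 in. Treat welds as unit-width lines.
Polar moment about centroid: J = 2[d³/12 + d(b/2)²] = 2[8.5³/12 + 8.5×2.5²] = 208.6 in³.
Direct shear f_v = P/L_w = 11.5 / 17 = 0.6765 kip/in (vertical).
Torsion M = P·e = 11.5 × 9.5 = 109.25 kip·in.
Critical point at (x, y) = (2.5, 4.25) from centroid. f_tx = M·y/J = 2.226 kip/in; f_ty = M·x/J = 1.309 kip/in.
Resultant f_max = √[f_tx² + (f_v + f_ty)²] = √[2.226² + (0.6765 + 1.309)²] = 2.983 kip/in.
Capacity per unit length: φr_n = 0.75 × 0.6 × 70 × (0.707 × 0.3125) = 6.96 kip/in.
2.983 ≤ 6.96 → adequate.

f_max ≈ 2.98 kip/in; adequate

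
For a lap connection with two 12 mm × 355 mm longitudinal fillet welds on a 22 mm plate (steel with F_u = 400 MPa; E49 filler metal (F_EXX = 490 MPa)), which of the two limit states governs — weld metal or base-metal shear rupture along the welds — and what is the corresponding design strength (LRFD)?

φR_n ≈ 1330 kN (weld metal governs)

t_e = 0.707 × 12 = 8.484 mm; L = 710 mm.
Weld metal: φR_n = 0.75 × 0.6 × 490 × 8.484 × 710 × 10⁻³ = 1328 kN.
Base metal (shear rupture): φR_n = 0.75 × 0.6 × 400 × 22 × 710 × 10⁻³ = 2812 kN.
Governing: weld metal.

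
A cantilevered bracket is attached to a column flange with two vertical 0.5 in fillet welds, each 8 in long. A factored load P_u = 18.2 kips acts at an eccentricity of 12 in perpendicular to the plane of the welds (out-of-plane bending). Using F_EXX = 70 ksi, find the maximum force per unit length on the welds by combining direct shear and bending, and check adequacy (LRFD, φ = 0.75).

L_w = 2 × 8 = 16 in; section modulus (unit throat) S = 2 × L²/6 = 21.33 in².
Direct shear f_v = P/L_w = 18.2/16 = 1.137 kip/in.
Moment M = P × e = 18.2 × 12 = 218.4 kip·in; bending f_b = M/S = 10.24 kip/in.
f_max = √(f_v² + f_b²) = √(1.137² + 10.24²) = 10.3 kip/in.
φr_n = 0.75 × 0.6 × 70 × (0.707 × 0.5) = 11.14 kip/in → adequate.

f_max ≈ 10.3 kip/in; adequate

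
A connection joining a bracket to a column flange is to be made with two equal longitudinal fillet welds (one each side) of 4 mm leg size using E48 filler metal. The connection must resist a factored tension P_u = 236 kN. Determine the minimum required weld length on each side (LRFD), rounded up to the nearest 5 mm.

E48XX → F_EXX = 480 MPa.
Throat t_e = 0.707 × 4 = 2.828 mm.
φr_n = 0.75 × 0.6 × 480 × 2.828 × 10⁻³ = 0.6108 kN/mm.
L_req = P_u / φr_n = 236 / 0.6108 = 386.3 mm total.
Per side: 386.3 / 2 = 193.2 mm.
Round up → use L = 195 mm on each side.

L = 195 mm on each side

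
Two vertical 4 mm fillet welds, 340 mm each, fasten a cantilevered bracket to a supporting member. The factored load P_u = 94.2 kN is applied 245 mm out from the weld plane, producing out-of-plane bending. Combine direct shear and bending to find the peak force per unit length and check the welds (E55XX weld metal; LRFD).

f_max ≈ 615 N/mm; adequate

E55XX → F_EXX = 550 MPa.
L_w = 2 × 340 = 680 mm; section modulus (unit throat) S = 2 × L²/6 = 38530 mm².
Direct shear f_v = P/L_w = 94.2×10³/680 = 138.5 N/mm.
Moment M = P × e = 94.2×10³ × 245 = 23079000 N·mm; bending f_b = M/S = 598.9 N/mm.
f_max = √(f_v² + f_b²) = √(138.5² + 598.9²) = 614.7 N/mm.
φr_n = 0.75 × 0.6 × 550 × (0.707 × 4) = 699.9 N/mm → adequate.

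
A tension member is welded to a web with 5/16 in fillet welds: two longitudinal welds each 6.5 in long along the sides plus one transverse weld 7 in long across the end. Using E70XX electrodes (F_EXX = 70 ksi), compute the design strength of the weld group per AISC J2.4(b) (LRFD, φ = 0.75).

φR_n ≈ 150 kip

t_e = 0.707 × 0.3125 = 0.2209 in.
R_nwl = 0.6 × 70 × 0.2209 × 13 = 120.6 kip (longitudinal, 2 welds).
R_nwt = 0.6 × 70 × 0.2209 × 7 = 64.96 kip (transverse, base value).
(i) R_nwl + R_nwt = 185.6 kip; (ii) 0.85 R_nwl + 1.5 R_nwt = 200 kip.
R_n = max = 200 kip [governs: (ii)]; φR_n = 150 kip.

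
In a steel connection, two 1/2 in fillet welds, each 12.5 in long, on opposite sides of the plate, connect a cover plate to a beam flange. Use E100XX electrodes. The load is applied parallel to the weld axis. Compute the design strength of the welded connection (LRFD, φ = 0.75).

E100XX → F_EXX = 100 ksi.
Effective throat t_e = 0.707 × 0.5 = 0.3535 in.
Total length L = 25 in; A_we = 0.3535 × 25 = 8.838 in².
F_nw = 0.6 F_EXX = 0.6 × 100 = 60 ksi.
φR_n = 0.75 × 60 × 8.838 = 397.7 kip.

φR_n ≈ 398 kip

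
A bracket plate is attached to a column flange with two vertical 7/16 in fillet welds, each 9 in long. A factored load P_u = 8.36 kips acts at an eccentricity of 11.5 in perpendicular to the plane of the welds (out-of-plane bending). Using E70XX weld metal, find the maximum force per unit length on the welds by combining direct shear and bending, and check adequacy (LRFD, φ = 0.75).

E70XX → F_EXX = 70 ksi.
L_w = 2 × 9 = 18 in; section modulus (unit throat) S = 2 × L²/6 = 27 in².
Direct shear f_v = P/L_w = 8.36/18 = 0.4644 kip/in.
Moment M = P × e = 8.36 × 11.5 = 96.14 kip·in; bending f_b = M/S = 3.561 kip/in.
f_max = √(f_v² + f_b²) = √(0.4644² + 3.561²) = 3.591 kip/in.
φr_n = 0.75 × 0.6 × 70 × (0.707 × 0.4375) = 9.743 kip/in → adequate.

f_max ≈ 3.59 kip/in; adequate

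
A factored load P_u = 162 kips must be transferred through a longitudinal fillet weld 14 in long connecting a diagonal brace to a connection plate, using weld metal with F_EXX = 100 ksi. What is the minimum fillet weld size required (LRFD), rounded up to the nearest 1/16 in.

Total weld length L = 14 in.
Required throat t_e = P_u / (φ × 0.6 F_EXX × L) = 162 / (0.75 × 0.6 × 100 × 14) = 0.2571 in.
Required leg w = t_e / 0.707 = 0.3637 in → use 3/8 in.

w = 3/8 in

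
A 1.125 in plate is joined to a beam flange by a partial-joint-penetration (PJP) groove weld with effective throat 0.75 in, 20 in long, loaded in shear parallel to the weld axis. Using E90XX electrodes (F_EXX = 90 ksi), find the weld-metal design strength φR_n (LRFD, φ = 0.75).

φR_n ≈ 608 kips

Effective throat (given) t_e = 0.75 in.
A_we = 0.75 × 20 = 15 in².
F_nw = 0.6 F_EXX = 54 ksi.
φR_n = 0.75 × 54 × 15 = 607.5 kips.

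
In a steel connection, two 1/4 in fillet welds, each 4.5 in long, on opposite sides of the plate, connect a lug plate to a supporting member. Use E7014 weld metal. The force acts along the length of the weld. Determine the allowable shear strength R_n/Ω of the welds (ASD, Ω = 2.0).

R_n/Ω ≈ 33.4 kips

E70XX → F_EXX = 70 ksi.
Effective throat t_e = 0.707 × 0.25 = 0.1767 in.
Total length L = 9 in; A_we = 0.1767 × 9 = 1.591 in².
F_nw = 0.6 F_EXX = 0.6 × 70 = 42 ksi.
R_n = 42 × 1.591 = 66.81 kips; R_n/Ω = 66.81/2.0 = 33.41 kips.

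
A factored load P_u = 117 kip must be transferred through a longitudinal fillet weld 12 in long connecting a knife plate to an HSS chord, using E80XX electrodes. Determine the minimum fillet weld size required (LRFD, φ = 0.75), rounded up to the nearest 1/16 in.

w = 7/16 in

E80XX → F_EXX = 80 ksi.
Total weld length L = 12 in.
Required throat t_e = P_u / (φ × 0.6 F_EXX × L) = 117 / (0.75 × 0.6 × 80 × 12) = 0.2708 in.
Required leg w = t_e / 0.707 = 0.3831 in → use 7/16 in.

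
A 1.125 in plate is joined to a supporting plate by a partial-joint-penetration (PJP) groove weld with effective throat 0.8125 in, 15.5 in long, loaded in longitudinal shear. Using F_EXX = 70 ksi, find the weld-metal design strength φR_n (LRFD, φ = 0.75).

Effective throat (given) t_e = 0.8125 in.
A_we = 0.8125 × 15.5 = 12.59 in².
F_nw = 0.6 F_EXX = 42 ksi.
φR_n = 0.75 × 42 × 12.59 = 396.7 kip.

φR_n ≈ 397 kip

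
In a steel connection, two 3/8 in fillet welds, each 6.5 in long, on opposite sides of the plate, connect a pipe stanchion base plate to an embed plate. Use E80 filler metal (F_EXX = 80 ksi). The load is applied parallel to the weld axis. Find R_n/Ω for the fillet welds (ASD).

Effective throat t_e = 0.707 × 0.375 = 0.2651 in.
Total length L = 13 in; A_we = 0.2651 × 13 = 3.447 in².
F_nw = 0.6 F_EXX = 0.6 × 80 = 48 ksi.
R_n = 48 × 3.447 = 165.4 kips; R_n/Ω = 165.4/2.0 = 82.72 kips.

R_n/Ω ≈ 82.7 kips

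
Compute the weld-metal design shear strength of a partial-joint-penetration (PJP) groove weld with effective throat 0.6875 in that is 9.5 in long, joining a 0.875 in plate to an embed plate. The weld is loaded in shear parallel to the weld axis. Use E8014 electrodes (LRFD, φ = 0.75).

E80XX → F_EXX = 80 ksi.
Effective throat (given) t_e = 0.6875 in.
A_we = 0.6875 × 9.5 = 6.531 in².
F_nw = 0.6 F_EXX = 48 ksi.
φR_n = 0.75 × 48 × 6.531 = 235.1 kips.

φR_n ≈ 235 kips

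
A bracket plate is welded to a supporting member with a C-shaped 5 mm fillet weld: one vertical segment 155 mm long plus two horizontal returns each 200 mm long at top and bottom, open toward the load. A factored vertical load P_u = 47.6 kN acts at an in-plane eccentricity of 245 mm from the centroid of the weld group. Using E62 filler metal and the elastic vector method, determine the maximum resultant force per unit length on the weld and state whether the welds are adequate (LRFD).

E62XX → F_EXX = 620 MPa.
Total weld length L_w = 555 mm. Treat welds as unit-width lines.
Centroid: x̄ = 2×200×100 / 555 = 72.07 mm from the vertical weld.
Polar moment about centroid: J = I_x + I_y = [155³/12 + 2×200×77.5²] + [155×72.07² + 2(200³/12 + 200×27.93²)] = 5163000 mm³.
Direct shear f_v = P/L_w = 47.6×10³ / 555 = 85.77 N/mm (vertical).
Torsion M = P·e = 47.6×10³ × 245 = 11662000 N·mm.
Critical point at (x, y) = (127.9, 77.5) from centroid. f_tx = M·y/J = 175 N/mm; f_ty = M·x/J = 288.9 N/mm.
Resultant f_max = √[f_tx² + (f_v + f_ty)²] = √[175² + (85.77 + 288.9)²] = 413.6 N/mm.
Capacity per unit length: φr_n = 0.75 × 0.6 × 620 × (0.707 × 5) = 986.3 N/mm.
413.6 ≤ 986.3 → adequate.

f_max ≈ 414 N/mm; adequate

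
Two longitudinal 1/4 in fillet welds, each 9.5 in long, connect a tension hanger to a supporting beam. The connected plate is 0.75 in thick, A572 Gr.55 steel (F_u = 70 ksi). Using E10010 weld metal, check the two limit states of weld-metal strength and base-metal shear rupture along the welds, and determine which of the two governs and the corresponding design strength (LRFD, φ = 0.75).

E100XX → F_EXX = 100 ksi.
t_e = 0.707 × 0.25 = 0.1767 in; L = 19 in.
Weld metal: φR_n = 0.75 × 0.6 × 100 × 0.1767 × 19 = 151.1 kips.
Base metal (shear rupture): φR_n = 0.75 × 0.6 × 70 × 0.75 × 19 = 448.9 kips.
Governing: weld metal.

φR_n ≈ 151 kips (weld metal governs)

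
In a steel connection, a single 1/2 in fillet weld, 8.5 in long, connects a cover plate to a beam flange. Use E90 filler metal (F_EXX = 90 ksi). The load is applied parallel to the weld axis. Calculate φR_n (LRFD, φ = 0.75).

φR_n ≈ 122 kip

Effective throat t_e = 0.707 × 0.5 = 0.3535 in.
Total length L = 8.5 in; A_we = 0.3535 × 8.5 = 3.005 in².
F_nw = 0.6 F_EXX = 0.6 × 90 = 54 ksi.
φR_n = 0.75 × 54 × 3.005 = 121.7 kip.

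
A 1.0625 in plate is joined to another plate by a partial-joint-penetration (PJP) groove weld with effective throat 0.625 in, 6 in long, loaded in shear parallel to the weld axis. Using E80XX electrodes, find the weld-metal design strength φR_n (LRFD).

φR_n ≈ 135 kip

E80XX → F_EXX = 80 ksi.
Effective throat (given) t_e = 0.625 in.
A_we = 0.625 × 6 = 3.75 in².
F_nw = 0.6 F_EXX = 48 ksi.
φR_n = 0.75 × 48 × 3.75 = 135 kip.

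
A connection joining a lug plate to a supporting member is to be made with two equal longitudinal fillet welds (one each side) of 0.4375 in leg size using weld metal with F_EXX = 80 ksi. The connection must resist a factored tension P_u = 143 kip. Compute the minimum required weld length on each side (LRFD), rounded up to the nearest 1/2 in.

L = 6.5 in on each side

Throat t_e = 0.707 × 0.4375 = 0.3093 in.
φr_n = 0.75 × 0.6 × 80 × 0.3093 = 11.14 kip/in.
L_req = P_u / φr_n = 143 / 11.14 = 12.84 in total.
Per side: 12.84 / 2 = 6.421 in.
Round up → use L = 6.5 in on each side.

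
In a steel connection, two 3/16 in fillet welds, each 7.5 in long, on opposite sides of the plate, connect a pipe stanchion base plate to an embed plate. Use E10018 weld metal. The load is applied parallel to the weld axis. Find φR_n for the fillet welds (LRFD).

φR_n ≈ 89.5 kip

E100XX → F_EXX = 100 ksi.
Effective throat t_e = 0.707 × 0.1875 = 0.1326 in.
Total length L = 15 in; A_we = 0.1326 × 15 = 1.988 in².
F_nw = 0.6 F_EXX = 0.6 × 100 = 60 ksi.
φR_n = 0.75 × 60 × 1.988 = 89.48 kip.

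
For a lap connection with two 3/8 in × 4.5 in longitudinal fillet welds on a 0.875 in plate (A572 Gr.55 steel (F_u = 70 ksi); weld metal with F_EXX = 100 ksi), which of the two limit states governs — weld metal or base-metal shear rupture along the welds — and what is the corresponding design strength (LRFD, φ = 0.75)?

φR_n ≈ 107 kip (weld metal governs)

t_e = 0.707 × 0.375 = 0.2651 in; L = 9 in.
Weld metal: φR_n = 0.75 × 0.6 × 100 × 0.2651 × 9 = 107.4 kip.
Base metal (shear rupture): φR_n = 0.75 × 0.6 × 70 × 0.875 × 9 = 248.1 kip.
Governing: weld metal.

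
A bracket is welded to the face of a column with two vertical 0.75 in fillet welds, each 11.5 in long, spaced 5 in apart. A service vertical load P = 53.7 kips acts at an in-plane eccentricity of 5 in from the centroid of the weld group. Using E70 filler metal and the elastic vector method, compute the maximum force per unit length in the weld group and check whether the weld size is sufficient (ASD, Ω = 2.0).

f_max ≈ 5.59 kip/in; adequate

E70XX → F_EXX = 70 ksi.
Total weld length L_w = 23 in. Treat welds as unit-width lines.
Polar moment about centroid: J = 2[d³/12 + d(b/2)²] = 2[11.5³/12 + 11.5×2.5²] = 397.2 in³.
Direct shear f_v = P/L_w = 53.7 / 23 = 2.335 kip/in (vertical).
Torsion M = P·e = 53.7 × 5 = 268.5 kip·in.
Critical point at (x, y) = (2.5, 5.75) from centroid. f_tx = M·y/J = 3.887 kip/in; f_ty = M·x/J = 1.69 kip/in.
Resultant f_max = √[f_tx² + (f_v + f_ty)²] = √[3.887² + (2.335 + 1.69)²] = 5.595 kip/in.
Capacity per unit length: r_n/Ω = (1/2.0) × 0.6 × 70 × (0.707 × 0.75) = 11.14 kip/in.
5.595 ≤ 11.14 → adequate.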